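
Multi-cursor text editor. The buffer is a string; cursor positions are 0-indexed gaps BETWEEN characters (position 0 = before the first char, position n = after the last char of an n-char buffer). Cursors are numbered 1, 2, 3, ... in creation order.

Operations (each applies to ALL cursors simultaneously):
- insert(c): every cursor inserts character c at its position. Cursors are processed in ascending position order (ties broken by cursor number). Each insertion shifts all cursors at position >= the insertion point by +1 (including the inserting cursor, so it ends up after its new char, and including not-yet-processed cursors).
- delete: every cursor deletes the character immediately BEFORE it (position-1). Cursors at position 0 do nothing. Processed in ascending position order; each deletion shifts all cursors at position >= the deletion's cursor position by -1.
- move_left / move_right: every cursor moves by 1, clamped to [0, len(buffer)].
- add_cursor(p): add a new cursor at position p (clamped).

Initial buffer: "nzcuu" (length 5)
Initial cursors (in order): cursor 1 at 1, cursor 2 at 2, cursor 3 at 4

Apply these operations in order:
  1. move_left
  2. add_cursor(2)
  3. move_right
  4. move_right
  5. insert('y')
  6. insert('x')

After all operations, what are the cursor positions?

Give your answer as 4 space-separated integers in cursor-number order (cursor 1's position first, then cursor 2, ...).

Answer: 4 7 13 10

Derivation:
After op 1 (move_left): buffer="nzcuu" (len 5), cursors c1@0 c2@1 c3@3, authorship .....
After op 2 (add_cursor(2)): buffer="nzcuu" (len 5), cursors c1@0 c2@1 c4@2 c3@3, authorship .....
After op 3 (move_right): buffer="nzcuu" (len 5), cursors c1@1 c2@2 c4@3 c3@4, authorship .....
After op 4 (move_right): buffer="nzcuu" (len 5), cursors c1@2 c2@3 c4@4 c3@5, authorship .....
After op 5 (insert('y')): buffer="nzycyuyuy" (len 9), cursors c1@3 c2@5 c4@7 c3@9, authorship ..1.2.4.3
After op 6 (insert('x')): buffer="nzyxcyxuyxuyx" (len 13), cursors c1@4 c2@7 c4@10 c3@13, authorship ..11.22.44.33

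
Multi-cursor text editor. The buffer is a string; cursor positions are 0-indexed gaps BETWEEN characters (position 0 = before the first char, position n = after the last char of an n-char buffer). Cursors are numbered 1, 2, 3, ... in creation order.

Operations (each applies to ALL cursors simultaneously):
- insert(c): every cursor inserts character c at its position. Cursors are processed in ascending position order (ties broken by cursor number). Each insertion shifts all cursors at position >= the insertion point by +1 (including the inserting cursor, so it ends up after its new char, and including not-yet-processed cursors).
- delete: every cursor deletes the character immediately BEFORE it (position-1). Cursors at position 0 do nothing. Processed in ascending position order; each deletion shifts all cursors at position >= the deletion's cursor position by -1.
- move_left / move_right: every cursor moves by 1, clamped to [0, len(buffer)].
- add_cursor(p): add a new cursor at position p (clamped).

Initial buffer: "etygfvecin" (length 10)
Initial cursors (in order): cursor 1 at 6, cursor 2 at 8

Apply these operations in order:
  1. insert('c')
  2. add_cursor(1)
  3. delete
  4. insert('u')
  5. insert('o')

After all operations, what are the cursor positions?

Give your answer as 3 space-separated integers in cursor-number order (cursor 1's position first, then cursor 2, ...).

After op 1 (insert('c')): buffer="etygfvceccin" (len 12), cursors c1@7 c2@10, authorship ......1..2..
After op 2 (add_cursor(1)): buffer="etygfvceccin" (len 12), cursors c3@1 c1@7 c2@10, authorship ......1..2..
After op 3 (delete): buffer="tygfvecin" (len 9), cursors c3@0 c1@5 c2@7, authorship .........
After op 4 (insert('u')): buffer="utygfvuecuin" (len 12), cursors c3@1 c1@7 c2@10, authorship 3.....1..2..
After op 5 (insert('o')): buffer="uotygfvuoecuoin" (len 15), cursors c3@2 c1@9 c2@13, authorship 33.....11..22..

Answer: 9 13 2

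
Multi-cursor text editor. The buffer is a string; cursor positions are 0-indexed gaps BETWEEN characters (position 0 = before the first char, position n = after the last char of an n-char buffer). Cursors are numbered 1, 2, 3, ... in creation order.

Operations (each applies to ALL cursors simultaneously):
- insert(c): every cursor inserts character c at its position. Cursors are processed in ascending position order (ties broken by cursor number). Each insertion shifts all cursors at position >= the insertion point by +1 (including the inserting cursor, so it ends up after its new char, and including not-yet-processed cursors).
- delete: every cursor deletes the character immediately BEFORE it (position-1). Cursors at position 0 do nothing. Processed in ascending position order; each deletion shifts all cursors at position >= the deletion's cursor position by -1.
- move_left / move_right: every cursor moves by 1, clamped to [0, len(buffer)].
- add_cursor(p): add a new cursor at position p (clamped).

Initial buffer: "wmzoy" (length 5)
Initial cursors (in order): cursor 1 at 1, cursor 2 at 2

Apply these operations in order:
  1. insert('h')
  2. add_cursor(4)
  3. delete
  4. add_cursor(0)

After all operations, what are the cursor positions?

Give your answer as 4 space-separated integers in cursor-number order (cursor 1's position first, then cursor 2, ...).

After op 1 (insert('h')): buffer="whmhzoy" (len 7), cursors c1@2 c2@4, authorship .1.2...
After op 2 (add_cursor(4)): buffer="whmhzoy" (len 7), cursors c1@2 c2@4 c3@4, authorship .1.2...
After op 3 (delete): buffer="wzoy" (len 4), cursors c1@1 c2@1 c3@1, authorship ....
After op 4 (add_cursor(0)): buffer="wzoy" (len 4), cursors c4@0 c1@1 c2@1 c3@1, authorship ....

Answer: 1 1 1 0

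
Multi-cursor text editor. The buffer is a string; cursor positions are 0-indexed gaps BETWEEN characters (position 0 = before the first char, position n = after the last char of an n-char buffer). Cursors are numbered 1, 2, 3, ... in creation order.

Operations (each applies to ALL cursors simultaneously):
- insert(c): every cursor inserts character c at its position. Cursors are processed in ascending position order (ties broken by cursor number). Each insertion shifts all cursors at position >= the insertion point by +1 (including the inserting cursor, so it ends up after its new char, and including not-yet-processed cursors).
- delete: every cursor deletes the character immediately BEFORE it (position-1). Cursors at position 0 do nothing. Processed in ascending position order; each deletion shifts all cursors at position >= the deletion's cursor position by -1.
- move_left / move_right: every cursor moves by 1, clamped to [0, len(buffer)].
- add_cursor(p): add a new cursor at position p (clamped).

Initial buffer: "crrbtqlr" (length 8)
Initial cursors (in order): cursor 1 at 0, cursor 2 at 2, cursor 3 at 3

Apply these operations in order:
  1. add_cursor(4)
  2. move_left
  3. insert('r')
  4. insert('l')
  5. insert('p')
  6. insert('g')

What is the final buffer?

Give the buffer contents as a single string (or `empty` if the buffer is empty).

After op 1 (add_cursor(4)): buffer="crrbtqlr" (len 8), cursors c1@0 c2@2 c3@3 c4@4, authorship ........
After op 2 (move_left): buffer="crrbtqlr" (len 8), cursors c1@0 c2@1 c3@2 c4@3, authorship ........
After op 3 (insert('r')): buffer="rcrrrrrbtqlr" (len 12), cursors c1@1 c2@3 c3@5 c4@7, authorship 1.2.3.4.....
After op 4 (insert('l')): buffer="rlcrlrrlrrlbtqlr" (len 16), cursors c1@2 c2@5 c3@8 c4@11, authorship 11.22.33.44.....
After op 5 (insert('p')): buffer="rlpcrlprrlprrlpbtqlr" (len 20), cursors c1@3 c2@7 c3@11 c4@15, authorship 111.222.333.444.....
After op 6 (insert('g')): buffer="rlpgcrlpgrrlpgrrlpgbtqlr" (len 24), cursors c1@4 c2@9 c3@14 c4@19, authorship 1111.2222.3333.4444.....

Answer: rlpgcrlpgrrlpgrrlpgbtqlr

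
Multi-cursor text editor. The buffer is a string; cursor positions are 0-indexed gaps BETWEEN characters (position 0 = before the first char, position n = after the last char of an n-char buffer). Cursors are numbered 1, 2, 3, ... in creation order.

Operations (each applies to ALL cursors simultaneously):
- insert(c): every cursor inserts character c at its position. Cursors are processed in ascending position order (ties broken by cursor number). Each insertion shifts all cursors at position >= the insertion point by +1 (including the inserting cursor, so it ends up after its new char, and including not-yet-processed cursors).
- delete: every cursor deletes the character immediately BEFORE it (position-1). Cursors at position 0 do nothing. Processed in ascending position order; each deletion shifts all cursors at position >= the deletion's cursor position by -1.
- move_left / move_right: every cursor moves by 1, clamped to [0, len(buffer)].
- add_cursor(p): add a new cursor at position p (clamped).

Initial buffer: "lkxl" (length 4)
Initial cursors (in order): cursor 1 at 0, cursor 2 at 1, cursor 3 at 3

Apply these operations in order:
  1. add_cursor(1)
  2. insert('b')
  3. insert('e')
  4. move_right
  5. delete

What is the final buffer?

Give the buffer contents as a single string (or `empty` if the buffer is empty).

After op 1 (add_cursor(1)): buffer="lkxl" (len 4), cursors c1@0 c2@1 c4@1 c3@3, authorship ....
After op 2 (insert('b')): buffer="blbbkxbl" (len 8), cursors c1@1 c2@4 c4@4 c3@7, authorship 1.24..3.
After op 3 (insert('e')): buffer="belbbeekxbel" (len 12), cursors c1@2 c2@7 c4@7 c3@11, authorship 11.2424..33.
After op 4 (move_right): buffer="belbbeekxbel" (len 12), cursors c1@3 c2@8 c4@8 c3@12, authorship 11.2424..33.
After op 5 (delete): buffer="bebbexbe" (len 8), cursors c1@2 c2@5 c4@5 c3@8, authorship 11242.33

Answer: bebbexbe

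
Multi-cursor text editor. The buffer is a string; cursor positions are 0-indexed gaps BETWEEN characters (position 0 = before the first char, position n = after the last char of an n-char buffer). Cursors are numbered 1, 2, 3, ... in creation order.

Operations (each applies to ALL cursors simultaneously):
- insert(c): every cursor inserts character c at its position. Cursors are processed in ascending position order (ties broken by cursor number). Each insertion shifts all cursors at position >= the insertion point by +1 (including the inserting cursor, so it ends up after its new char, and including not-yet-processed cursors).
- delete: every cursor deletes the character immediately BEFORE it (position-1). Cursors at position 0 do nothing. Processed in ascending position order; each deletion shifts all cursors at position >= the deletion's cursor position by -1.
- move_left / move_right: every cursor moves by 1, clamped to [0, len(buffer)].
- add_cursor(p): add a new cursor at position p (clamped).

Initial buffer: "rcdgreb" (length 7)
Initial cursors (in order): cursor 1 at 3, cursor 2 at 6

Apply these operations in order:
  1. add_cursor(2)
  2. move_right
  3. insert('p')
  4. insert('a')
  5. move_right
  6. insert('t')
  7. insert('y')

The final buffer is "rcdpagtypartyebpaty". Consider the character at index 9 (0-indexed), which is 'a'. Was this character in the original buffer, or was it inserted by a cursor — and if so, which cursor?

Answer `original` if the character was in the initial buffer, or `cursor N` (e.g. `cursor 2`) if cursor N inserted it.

Answer: cursor 1

Derivation:
After op 1 (add_cursor(2)): buffer="rcdgreb" (len 7), cursors c3@2 c1@3 c2@6, authorship .......
After op 2 (move_right): buffer="rcdgreb" (len 7), cursors c3@3 c1@4 c2@7, authorship .......
After op 3 (insert('p')): buffer="rcdpgprebp" (len 10), cursors c3@4 c1@6 c2@10, authorship ...3.1...2
After op 4 (insert('a')): buffer="rcdpagparebpa" (len 13), cursors c3@5 c1@8 c2@13, authorship ...33.11...22
After op 5 (move_right): buffer="rcdpagparebpa" (len 13), cursors c3@6 c1@9 c2@13, authorship ...33.11...22
After op 6 (insert('t')): buffer="rcdpagtpartebpat" (len 16), cursors c3@7 c1@11 c2@16, authorship ...33.311.1..222
After op 7 (insert('y')): buffer="rcdpagtypartyebpaty" (len 19), cursors c3@8 c1@13 c2@19, authorship ...33.3311.11..2222
Authorship (.=original, N=cursor N): . . . 3 3 . 3 3 1 1 . 1 1 . . 2 2 2 2
Index 9: author = 1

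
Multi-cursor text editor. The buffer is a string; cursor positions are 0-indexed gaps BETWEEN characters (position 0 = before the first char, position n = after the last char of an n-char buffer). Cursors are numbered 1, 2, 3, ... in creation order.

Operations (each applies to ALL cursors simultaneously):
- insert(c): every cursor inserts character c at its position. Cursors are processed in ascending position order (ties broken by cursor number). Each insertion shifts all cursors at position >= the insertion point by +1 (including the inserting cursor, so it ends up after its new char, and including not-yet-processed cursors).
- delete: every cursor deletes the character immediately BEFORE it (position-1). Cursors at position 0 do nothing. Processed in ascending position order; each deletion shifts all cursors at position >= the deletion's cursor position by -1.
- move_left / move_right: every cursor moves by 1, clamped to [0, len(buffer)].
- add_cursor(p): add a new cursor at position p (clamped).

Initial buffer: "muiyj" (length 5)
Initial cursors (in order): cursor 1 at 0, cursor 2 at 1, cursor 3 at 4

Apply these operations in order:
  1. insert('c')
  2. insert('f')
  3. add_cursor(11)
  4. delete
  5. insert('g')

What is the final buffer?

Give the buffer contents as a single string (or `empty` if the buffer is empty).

After op 1 (insert('c')): buffer="cmcuiycj" (len 8), cursors c1@1 c2@3 c3@7, authorship 1.2...3.
After op 2 (insert('f')): buffer="cfmcfuiycfj" (len 11), cursors c1@2 c2@5 c3@10, authorship 11.22...33.
After op 3 (add_cursor(11)): buffer="cfmcfuiycfj" (len 11), cursors c1@2 c2@5 c3@10 c4@11, authorship 11.22...33.
After op 4 (delete): buffer="cmcuiyc" (len 7), cursors c1@1 c2@3 c3@7 c4@7, authorship 1.2...3
After op 5 (insert('g')): buffer="cgmcguiycgg" (len 11), cursors c1@2 c2@5 c3@11 c4@11, authorship 11.22...334

Answer: cgmcguiycgg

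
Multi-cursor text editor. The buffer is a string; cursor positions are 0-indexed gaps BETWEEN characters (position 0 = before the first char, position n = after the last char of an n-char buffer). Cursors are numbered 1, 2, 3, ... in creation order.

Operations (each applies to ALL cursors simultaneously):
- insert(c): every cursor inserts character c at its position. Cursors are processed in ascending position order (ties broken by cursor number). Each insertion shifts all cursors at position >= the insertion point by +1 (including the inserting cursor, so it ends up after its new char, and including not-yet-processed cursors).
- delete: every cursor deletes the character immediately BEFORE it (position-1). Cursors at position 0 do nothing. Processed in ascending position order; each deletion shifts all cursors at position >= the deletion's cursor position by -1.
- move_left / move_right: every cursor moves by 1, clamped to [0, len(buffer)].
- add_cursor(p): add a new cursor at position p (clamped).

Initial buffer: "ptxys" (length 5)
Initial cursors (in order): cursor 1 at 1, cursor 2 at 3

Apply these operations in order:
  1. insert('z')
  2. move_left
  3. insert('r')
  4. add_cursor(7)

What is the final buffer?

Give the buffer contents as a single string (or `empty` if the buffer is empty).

After op 1 (insert('z')): buffer="pztxzys" (len 7), cursors c1@2 c2@5, authorship .1..2..
After op 2 (move_left): buffer="pztxzys" (len 7), cursors c1@1 c2@4, authorship .1..2..
After op 3 (insert('r')): buffer="prztxrzys" (len 9), cursors c1@2 c2@6, authorship .11..22..
After op 4 (add_cursor(7)): buffer="prztxrzys" (len 9), cursors c1@2 c2@6 c3@7, authorship .11..22..

Answer: prztxrzys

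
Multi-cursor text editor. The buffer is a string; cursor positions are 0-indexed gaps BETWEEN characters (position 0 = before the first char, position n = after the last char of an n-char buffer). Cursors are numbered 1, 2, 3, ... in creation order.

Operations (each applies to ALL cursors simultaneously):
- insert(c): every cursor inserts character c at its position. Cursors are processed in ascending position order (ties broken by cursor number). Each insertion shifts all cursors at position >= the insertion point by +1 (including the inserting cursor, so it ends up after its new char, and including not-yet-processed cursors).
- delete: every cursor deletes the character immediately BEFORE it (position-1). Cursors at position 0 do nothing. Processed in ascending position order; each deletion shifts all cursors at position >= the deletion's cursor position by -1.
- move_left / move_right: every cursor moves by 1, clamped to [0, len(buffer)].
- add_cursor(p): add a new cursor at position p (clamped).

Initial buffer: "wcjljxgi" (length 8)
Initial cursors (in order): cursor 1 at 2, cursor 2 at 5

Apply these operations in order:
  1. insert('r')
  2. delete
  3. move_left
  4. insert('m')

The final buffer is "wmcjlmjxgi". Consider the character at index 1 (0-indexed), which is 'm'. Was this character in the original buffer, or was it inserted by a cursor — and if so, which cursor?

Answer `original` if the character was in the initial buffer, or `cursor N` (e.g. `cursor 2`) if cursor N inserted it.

After op 1 (insert('r')): buffer="wcrjljrxgi" (len 10), cursors c1@3 c2@7, authorship ..1...2...
After op 2 (delete): buffer="wcjljxgi" (len 8), cursors c1@2 c2@5, authorship ........
After op 3 (move_left): buffer="wcjljxgi" (len 8), cursors c1@1 c2@4, authorship ........
After op 4 (insert('m')): buffer="wmcjlmjxgi" (len 10), cursors c1@2 c2@6, authorship .1...2....
Authorship (.=original, N=cursor N): . 1 . . . 2 . . . .
Index 1: author = 1

Answer: cursor 1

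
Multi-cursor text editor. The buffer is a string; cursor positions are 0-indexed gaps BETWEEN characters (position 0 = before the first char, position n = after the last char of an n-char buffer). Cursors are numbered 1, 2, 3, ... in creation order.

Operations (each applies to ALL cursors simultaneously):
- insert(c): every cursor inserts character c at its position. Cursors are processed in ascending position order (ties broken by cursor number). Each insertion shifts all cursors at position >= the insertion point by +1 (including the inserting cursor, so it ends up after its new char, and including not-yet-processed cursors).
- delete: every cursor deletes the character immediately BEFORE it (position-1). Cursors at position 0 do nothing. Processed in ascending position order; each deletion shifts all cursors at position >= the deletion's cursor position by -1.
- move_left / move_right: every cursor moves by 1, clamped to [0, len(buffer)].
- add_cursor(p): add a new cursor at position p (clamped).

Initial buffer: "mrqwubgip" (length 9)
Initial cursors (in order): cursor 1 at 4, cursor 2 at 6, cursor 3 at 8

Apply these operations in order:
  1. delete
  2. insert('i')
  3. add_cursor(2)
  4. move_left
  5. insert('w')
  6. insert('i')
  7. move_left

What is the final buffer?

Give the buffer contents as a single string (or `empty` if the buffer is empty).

After op 1 (delete): buffer="mrqugp" (len 6), cursors c1@3 c2@4 c3@5, authorship ......
After op 2 (insert('i')): buffer="mrqiuigip" (len 9), cursors c1@4 c2@6 c3@8, authorship ...1.2.3.
After op 3 (add_cursor(2)): buffer="mrqiuigip" (len 9), cursors c4@2 c1@4 c2@6 c3@8, authorship ...1.2.3.
After op 4 (move_left): buffer="mrqiuigip" (len 9), cursors c4@1 c1@3 c2@5 c3@7, authorship ...1.2.3.
After op 5 (insert('w')): buffer="mwrqwiuwigwip" (len 13), cursors c4@2 c1@5 c2@8 c3@11, authorship .4..11.22.33.
After op 6 (insert('i')): buffer="mwirqwiiuwiigwiip" (len 17), cursors c4@3 c1@7 c2@11 c3@15, authorship .44..111.222.333.
After op 7 (move_left): buffer="mwirqwiiuwiigwiip" (len 17), cursors c4@2 c1@6 c2@10 c3@14, authorship .44..111.222.333.

Answer: mwirqwiiuwiigwiip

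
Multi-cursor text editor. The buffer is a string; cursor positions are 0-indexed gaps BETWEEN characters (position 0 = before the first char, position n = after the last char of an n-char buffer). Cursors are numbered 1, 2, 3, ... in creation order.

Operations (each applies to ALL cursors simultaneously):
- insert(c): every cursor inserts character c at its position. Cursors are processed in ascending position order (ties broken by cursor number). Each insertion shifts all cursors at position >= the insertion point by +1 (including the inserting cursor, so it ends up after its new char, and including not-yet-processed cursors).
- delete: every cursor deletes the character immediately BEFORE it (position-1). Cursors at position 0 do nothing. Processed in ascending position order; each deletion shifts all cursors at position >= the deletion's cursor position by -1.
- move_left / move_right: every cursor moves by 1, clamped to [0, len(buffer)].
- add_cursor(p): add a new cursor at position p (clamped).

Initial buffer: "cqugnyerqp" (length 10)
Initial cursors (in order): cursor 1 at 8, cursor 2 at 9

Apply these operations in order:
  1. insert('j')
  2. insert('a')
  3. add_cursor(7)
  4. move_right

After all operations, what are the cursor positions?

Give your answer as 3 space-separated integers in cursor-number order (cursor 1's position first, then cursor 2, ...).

Answer: 11 14 8

Derivation:
After op 1 (insert('j')): buffer="cqugnyerjqjp" (len 12), cursors c1@9 c2@11, authorship ........1.2.
After op 2 (insert('a')): buffer="cqugnyerjaqjap" (len 14), cursors c1@10 c2@13, authorship ........11.22.
After op 3 (add_cursor(7)): buffer="cqugnyerjaqjap" (len 14), cursors c3@7 c1@10 c2@13, authorship ........11.22.
After op 4 (move_right): buffer="cqugnyerjaqjap" (len 14), cursors c3@8 c1@11 c2@14, authorship ........11.22.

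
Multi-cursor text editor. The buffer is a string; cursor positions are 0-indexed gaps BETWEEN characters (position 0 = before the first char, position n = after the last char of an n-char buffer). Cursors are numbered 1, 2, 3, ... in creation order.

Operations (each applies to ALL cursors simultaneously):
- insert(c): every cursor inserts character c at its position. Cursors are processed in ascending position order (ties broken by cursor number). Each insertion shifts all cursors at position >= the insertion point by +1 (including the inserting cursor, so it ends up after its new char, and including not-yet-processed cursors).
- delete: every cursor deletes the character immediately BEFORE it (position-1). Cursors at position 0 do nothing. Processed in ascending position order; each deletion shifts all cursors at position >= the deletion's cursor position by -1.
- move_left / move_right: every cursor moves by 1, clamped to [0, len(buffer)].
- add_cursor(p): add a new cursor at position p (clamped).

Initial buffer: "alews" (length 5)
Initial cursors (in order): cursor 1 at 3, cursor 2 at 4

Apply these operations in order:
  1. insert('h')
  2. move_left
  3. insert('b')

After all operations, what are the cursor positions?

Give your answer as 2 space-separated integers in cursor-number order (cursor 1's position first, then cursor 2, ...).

After op 1 (insert('h')): buffer="alehwhs" (len 7), cursors c1@4 c2@6, authorship ...1.2.
After op 2 (move_left): buffer="alehwhs" (len 7), cursors c1@3 c2@5, authorship ...1.2.
After op 3 (insert('b')): buffer="alebhwbhs" (len 9), cursors c1@4 c2@7, authorship ...11.22.

Answer: 4 7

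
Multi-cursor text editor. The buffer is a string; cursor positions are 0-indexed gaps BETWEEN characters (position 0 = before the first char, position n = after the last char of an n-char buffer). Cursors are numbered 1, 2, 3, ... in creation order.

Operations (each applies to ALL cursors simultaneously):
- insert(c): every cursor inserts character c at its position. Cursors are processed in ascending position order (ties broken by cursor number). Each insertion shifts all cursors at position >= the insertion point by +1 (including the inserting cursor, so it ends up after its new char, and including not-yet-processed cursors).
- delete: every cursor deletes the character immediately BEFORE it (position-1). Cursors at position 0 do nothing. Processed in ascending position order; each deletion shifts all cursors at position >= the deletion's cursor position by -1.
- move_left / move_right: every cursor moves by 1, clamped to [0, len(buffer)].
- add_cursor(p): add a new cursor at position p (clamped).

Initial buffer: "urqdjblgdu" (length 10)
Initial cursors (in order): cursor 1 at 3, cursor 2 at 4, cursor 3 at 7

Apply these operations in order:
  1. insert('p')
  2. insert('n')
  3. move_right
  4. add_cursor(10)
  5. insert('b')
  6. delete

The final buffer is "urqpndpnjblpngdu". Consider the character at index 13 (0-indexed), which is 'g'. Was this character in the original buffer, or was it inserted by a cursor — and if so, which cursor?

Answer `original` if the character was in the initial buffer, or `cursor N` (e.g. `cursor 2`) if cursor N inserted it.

After op 1 (insert('p')): buffer="urqpdpjblpgdu" (len 13), cursors c1@4 c2@6 c3@10, authorship ...1.2...3...
After op 2 (insert('n')): buffer="urqpndpnjblpngdu" (len 16), cursors c1@5 c2@8 c3@13, authorship ...11.22...33...
After op 3 (move_right): buffer="urqpndpnjblpngdu" (len 16), cursors c1@6 c2@9 c3@14, authorship ...11.22...33...
After op 4 (add_cursor(10)): buffer="urqpndpnjblpngdu" (len 16), cursors c1@6 c2@9 c4@10 c3@14, authorship ...11.22...33...
After op 5 (insert('b')): buffer="urqpndbpnjbbblpngbdu" (len 20), cursors c1@7 c2@11 c4@13 c3@18, authorship ...11.122.2.4.33.3..
After op 6 (delete): buffer="urqpndpnjblpngdu" (len 16), cursors c1@6 c2@9 c4@10 c3@14, authorship ...11.22...33...
Authorship (.=original, N=cursor N): . . . 1 1 . 2 2 . . . 3 3 . . .
Index 13: author = original

Answer: original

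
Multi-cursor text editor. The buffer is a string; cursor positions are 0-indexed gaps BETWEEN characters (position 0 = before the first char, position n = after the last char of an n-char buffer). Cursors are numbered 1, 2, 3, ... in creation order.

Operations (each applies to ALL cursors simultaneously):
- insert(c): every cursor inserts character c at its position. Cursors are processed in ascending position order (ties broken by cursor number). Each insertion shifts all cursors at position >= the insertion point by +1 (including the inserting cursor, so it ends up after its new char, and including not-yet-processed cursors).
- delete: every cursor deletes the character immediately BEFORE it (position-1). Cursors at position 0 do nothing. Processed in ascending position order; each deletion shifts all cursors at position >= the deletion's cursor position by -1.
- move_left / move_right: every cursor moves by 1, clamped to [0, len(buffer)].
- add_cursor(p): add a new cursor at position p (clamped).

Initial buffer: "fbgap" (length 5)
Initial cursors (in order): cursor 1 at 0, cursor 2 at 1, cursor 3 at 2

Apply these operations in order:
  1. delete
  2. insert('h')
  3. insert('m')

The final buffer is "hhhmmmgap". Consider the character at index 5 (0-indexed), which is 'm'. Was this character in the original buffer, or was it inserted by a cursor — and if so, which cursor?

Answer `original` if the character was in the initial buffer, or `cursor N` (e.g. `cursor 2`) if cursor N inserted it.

Answer: cursor 3

Derivation:
After op 1 (delete): buffer="gap" (len 3), cursors c1@0 c2@0 c3@0, authorship ...
After op 2 (insert('h')): buffer="hhhgap" (len 6), cursors c1@3 c2@3 c3@3, authorship 123...
After op 3 (insert('m')): buffer="hhhmmmgap" (len 9), cursors c1@6 c2@6 c3@6, authorship 123123...
Authorship (.=original, N=cursor N): 1 2 3 1 2 3 . . .
Index 5: author = 3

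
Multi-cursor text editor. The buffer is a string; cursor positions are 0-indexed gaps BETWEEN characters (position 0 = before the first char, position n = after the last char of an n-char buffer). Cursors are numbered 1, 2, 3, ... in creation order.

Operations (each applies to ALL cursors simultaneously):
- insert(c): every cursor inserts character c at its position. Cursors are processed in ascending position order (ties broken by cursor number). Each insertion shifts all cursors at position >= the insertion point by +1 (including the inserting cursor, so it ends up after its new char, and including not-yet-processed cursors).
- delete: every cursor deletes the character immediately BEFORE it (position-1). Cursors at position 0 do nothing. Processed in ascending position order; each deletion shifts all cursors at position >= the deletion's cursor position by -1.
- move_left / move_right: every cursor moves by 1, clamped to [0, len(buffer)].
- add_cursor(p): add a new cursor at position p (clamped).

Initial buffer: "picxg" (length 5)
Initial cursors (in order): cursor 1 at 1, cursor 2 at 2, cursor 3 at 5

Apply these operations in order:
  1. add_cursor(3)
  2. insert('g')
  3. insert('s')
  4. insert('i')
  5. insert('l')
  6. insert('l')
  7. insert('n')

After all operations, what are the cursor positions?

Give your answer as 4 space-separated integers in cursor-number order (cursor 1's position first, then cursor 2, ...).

Answer: 7 14 29 21

Derivation:
After op 1 (add_cursor(3)): buffer="picxg" (len 5), cursors c1@1 c2@2 c4@3 c3@5, authorship .....
After op 2 (insert('g')): buffer="pgigcgxgg" (len 9), cursors c1@2 c2@4 c4@6 c3@9, authorship .1.2.4..3
After op 3 (insert('s')): buffer="pgsigscgsxggs" (len 13), cursors c1@3 c2@6 c4@9 c3@13, authorship .11.22.44..33
After op 4 (insert('i')): buffer="pgsiigsicgsixggsi" (len 17), cursors c1@4 c2@8 c4@12 c3@17, authorship .111.222.444..333
After op 5 (insert('l')): buffer="pgsiligsilcgsilxggsil" (len 21), cursors c1@5 c2@10 c4@15 c3@21, authorship .1111.2222.4444..3333
After op 6 (insert('l')): buffer="pgsilligsillcgsillxggsill" (len 25), cursors c1@6 c2@12 c4@18 c3@25, authorship .11111.22222.44444..33333
After op 7 (insert('n')): buffer="pgsillnigsillncgsillnxggsilln" (len 29), cursors c1@7 c2@14 c4@21 c3@29, authorship .111111.222222.444444..333333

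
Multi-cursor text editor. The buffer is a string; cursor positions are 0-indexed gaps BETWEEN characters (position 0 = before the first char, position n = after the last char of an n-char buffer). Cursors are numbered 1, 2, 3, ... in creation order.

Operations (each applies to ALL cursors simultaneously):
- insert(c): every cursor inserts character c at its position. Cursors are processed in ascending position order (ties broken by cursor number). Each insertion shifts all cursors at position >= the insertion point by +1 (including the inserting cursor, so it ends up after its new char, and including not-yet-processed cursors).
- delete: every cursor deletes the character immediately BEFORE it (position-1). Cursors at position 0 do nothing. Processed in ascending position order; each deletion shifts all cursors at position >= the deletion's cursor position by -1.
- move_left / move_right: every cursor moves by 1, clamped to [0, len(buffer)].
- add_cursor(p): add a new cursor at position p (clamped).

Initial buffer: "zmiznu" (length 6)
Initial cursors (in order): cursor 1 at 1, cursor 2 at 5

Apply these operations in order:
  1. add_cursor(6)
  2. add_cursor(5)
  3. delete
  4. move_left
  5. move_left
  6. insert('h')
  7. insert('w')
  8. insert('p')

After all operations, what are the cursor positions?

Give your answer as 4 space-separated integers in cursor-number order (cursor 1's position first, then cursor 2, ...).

After op 1 (add_cursor(6)): buffer="zmiznu" (len 6), cursors c1@1 c2@5 c3@6, authorship ......
After op 2 (add_cursor(5)): buffer="zmiznu" (len 6), cursors c1@1 c2@5 c4@5 c3@6, authorship ......
After op 3 (delete): buffer="mi" (len 2), cursors c1@0 c2@2 c3@2 c4@2, authorship ..
After op 4 (move_left): buffer="mi" (len 2), cursors c1@0 c2@1 c3@1 c4@1, authorship ..
After op 5 (move_left): buffer="mi" (len 2), cursors c1@0 c2@0 c3@0 c4@0, authorship ..
After op 6 (insert('h')): buffer="hhhhmi" (len 6), cursors c1@4 c2@4 c3@4 c4@4, authorship 1234..
After op 7 (insert('w')): buffer="hhhhwwwwmi" (len 10), cursors c1@8 c2@8 c3@8 c4@8, authorship 12341234..
After op 8 (insert('p')): buffer="hhhhwwwwppppmi" (len 14), cursors c1@12 c2@12 c3@12 c4@12, authorship 123412341234..

Answer: 12 12 12 12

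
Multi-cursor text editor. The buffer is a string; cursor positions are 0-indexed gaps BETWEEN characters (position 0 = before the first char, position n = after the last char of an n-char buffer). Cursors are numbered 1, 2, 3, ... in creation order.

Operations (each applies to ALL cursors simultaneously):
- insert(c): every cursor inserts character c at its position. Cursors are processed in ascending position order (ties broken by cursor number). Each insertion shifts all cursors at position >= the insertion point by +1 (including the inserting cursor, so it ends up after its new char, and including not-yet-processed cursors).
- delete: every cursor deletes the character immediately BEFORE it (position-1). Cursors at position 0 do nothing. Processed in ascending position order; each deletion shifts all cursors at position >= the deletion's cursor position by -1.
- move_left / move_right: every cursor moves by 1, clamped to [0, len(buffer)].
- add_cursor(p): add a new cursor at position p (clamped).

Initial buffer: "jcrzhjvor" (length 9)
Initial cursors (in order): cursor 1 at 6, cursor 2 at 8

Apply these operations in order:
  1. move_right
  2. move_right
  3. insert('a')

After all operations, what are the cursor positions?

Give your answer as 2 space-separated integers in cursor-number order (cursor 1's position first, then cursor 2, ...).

Answer: 9 11

Derivation:
After op 1 (move_right): buffer="jcrzhjvor" (len 9), cursors c1@7 c2@9, authorship .........
After op 2 (move_right): buffer="jcrzhjvor" (len 9), cursors c1@8 c2@9, authorship .........
After op 3 (insert('a')): buffer="jcrzhjvoara" (len 11), cursors c1@9 c2@11, authorship ........1.2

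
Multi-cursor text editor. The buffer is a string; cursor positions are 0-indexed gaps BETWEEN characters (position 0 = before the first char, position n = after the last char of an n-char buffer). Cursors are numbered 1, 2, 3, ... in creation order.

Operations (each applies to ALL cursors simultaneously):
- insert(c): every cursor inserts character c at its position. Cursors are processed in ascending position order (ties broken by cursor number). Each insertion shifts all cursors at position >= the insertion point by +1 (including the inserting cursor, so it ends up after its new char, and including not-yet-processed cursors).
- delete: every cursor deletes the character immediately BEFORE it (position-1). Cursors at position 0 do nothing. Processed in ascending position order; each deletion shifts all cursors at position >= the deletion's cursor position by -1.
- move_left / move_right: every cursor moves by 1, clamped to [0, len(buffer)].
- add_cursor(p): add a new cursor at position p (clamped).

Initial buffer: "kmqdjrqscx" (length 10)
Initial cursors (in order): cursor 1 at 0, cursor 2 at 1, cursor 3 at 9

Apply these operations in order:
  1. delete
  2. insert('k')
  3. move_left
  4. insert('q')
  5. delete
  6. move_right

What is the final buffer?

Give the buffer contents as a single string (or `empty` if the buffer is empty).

After op 1 (delete): buffer="mqdjrqsx" (len 8), cursors c1@0 c2@0 c3@7, authorship ........
After op 2 (insert('k')): buffer="kkmqdjrqskx" (len 11), cursors c1@2 c2@2 c3@10, authorship 12.......3.
After op 3 (move_left): buffer="kkmqdjrqskx" (len 11), cursors c1@1 c2@1 c3@9, authorship 12.......3.
After op 4 (insert('q')): buffer="kqqkmqdjrqsqkx" (len 14), cursors c1@3 c2@3 c3@12, authorship 1122.......33.
After op 5 (delete): buffer="kkmqdjrqskx" (len 11), cursors c1@1 c2@1 c3@9, authorship 12.......3.
After op 6 (move_right): buffer="kkmqdjrqskx" (len 11), cursors c1@2 c2@2 c3@10, authorship 12.......3.

Answer: kkmqdjrqskx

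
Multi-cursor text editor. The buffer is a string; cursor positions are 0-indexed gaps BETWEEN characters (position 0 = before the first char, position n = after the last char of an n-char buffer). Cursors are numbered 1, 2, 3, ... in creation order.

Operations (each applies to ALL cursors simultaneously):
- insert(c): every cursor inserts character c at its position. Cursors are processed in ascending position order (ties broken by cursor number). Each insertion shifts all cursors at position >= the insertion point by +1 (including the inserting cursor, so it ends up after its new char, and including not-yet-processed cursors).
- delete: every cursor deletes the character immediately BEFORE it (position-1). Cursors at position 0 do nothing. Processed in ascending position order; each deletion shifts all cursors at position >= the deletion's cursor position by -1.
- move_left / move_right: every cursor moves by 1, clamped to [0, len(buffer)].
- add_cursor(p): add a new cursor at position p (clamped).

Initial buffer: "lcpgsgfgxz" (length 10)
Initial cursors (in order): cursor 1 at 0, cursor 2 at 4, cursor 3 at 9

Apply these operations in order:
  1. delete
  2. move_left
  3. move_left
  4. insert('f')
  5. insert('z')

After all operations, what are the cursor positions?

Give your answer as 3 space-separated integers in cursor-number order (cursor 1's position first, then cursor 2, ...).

After op 1 (delete): buffer="lcpsgfgz" (len 8), cursors c1@0 c2@3 c3@7, authorship ........
After op 2 (move_left): buffer="lcpsgfgz" (len 8), cursors c1@0 c2@2 c3@6, authorship ........
After op 3 (move_left): buffer="lcpsgfgz" (len 8), cursors c1@0 c2@1 c3@5, authorship ........
After op 4 (insert('f')): buffer="flfcpsgffgz" (len 11), cursors c1@1 c2@3 c3@8, authorship 1.2....3...
After op 5 (insert('z')): buffer="fzlfzcpsgfzfgz" (len 14), cursors c1@2 c2@5 c3@11, authorship 11.22....33...

Answer: 2 5 11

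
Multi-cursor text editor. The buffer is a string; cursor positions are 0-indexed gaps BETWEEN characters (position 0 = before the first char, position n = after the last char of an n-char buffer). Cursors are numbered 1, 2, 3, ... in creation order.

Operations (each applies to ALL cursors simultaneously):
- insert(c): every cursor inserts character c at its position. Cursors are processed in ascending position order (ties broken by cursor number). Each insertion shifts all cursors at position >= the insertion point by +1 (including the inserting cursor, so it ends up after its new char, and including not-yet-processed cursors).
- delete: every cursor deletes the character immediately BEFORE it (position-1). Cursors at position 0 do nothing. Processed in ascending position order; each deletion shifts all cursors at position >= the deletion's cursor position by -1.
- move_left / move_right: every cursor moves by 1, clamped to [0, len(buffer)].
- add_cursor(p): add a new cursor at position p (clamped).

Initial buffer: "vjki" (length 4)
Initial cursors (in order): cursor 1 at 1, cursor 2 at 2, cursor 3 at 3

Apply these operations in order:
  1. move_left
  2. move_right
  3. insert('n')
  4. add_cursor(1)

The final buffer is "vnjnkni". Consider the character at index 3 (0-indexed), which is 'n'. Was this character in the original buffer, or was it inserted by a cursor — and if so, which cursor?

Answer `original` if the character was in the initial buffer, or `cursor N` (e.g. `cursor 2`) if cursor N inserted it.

Answer: cursor 2

Derivation:
After op 1 (move_left): buffer="vjki" (len 4), cursors c1@0 c2@1 c3@2, authorship ....
After op 2 (move_right): buffer="vjki" (len 4), cursors c1@1 c2@2 c3@3, authorship ....
After op 3 (insert('n')): buffer="vnjnkni" (len 7), cursors c1@2 c2@4 c3@6, authorship .1.2.3.
After op 4 (add_cursor(1)): buffer="vnjnkni" (len 7), cursors c4@1 c1@2 c2@4 c3@6, authorship .1.2.3.
Authorship (.=original, N=cursor N): . 1 . 2 . 3 .
Index 3: author = 2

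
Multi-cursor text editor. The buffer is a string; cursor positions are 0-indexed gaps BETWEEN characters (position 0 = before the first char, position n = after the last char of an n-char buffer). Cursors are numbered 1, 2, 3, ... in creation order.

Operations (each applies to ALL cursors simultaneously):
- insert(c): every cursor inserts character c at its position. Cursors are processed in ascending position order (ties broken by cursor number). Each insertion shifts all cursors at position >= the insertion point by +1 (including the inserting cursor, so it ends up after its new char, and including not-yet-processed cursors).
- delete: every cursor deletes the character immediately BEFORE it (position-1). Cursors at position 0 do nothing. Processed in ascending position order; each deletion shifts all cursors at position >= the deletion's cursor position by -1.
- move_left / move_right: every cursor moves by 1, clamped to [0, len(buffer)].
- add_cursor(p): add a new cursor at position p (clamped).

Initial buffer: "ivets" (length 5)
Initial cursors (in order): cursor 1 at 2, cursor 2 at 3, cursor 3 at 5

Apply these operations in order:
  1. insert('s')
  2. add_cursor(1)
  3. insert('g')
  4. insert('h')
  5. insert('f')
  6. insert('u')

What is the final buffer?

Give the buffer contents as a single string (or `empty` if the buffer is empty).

After op 1 (insert('s')): buffer="ivsestss" (len 8), cursors c1@3 c2@5 c3@8, authorship ..1.2..3
After op 2 (add_cursor(1)): buffer="ivsestss" (len 8), cursors c4@1 c1@3 c2@5 c3@8, authorship ..1.2..3
After op 3 (insert('g')): buffer="igvsgesgtssg" (len 12), cursors c4@2 c1@5 c2@8 c3@12, authorship .4.11.22..33
After op 4 (insert('h')): buffer="ighvsghesghtssgh" (len 16), cursors c4@3 c1@7 c2@11 c3@16, authorship .44.111.222..333
After op 5 (insert('f')): buffer="ighfvsghfesghftssghf" (len 20), cursors c4@4 c1@9 c2@14 c3@20, authorship .444.1111.2222..3333
After op 6 (insert('u')): buffer="ighfuvsghfuesghfutssghfu" (len 24), cursors c4@5 c1@11 c2@17 c3@24, authorship .4444.11111.22222..33333

Answer: ighfuvsghfuesghfutssghfu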